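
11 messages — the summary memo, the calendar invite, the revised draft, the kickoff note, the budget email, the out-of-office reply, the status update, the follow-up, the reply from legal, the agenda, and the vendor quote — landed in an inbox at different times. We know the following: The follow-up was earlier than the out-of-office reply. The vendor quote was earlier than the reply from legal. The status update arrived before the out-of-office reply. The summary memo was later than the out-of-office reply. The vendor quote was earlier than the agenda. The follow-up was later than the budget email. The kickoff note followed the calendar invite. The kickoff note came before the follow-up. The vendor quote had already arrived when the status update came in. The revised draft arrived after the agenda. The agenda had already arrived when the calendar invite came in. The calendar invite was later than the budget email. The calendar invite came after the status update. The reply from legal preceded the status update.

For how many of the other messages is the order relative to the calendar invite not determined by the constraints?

Forced before the calendar invite: the agenda, the budget email, the reply from legal, the status update, and the vendor quote; forced after the calendar invite: the follow-up, the kickoff note, the out-of-office reply, and the summary memo.
That leaves the revised draft with no forced order relative to the calendar invite — 1.

1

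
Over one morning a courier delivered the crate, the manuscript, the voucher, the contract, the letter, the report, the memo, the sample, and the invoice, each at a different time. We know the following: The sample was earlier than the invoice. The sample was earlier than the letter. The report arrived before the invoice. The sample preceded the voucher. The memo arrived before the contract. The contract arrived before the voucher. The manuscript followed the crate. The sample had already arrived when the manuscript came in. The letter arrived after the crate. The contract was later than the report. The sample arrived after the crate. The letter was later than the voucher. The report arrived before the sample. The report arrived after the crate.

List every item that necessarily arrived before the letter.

Directly stated before the letter: the crate, the sample, and the voucher.
The contract reaches the letter via the contract → the voucher → the letter.
The memo reaches the letter via the memo → the contract → the voucher → the letter.
The report reaches the letter via the report → the sample → the letter.

the contract, the crate, the memo, the report, the sample, the voucher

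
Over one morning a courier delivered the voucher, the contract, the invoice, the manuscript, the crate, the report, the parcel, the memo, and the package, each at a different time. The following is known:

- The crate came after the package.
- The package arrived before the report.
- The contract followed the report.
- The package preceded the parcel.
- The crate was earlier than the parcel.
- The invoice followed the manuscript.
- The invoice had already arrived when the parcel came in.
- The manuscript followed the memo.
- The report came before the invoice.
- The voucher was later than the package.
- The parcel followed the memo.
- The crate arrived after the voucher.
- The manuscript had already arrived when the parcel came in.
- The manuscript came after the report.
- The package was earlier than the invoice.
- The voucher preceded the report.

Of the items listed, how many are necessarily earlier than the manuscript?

Directly stated before the manuscript: the memo and the report.
The package reaches the manuscript via the package → the report → the manuscript.
The voucher reaches the manuscript via the voucher → the report → the manuscript.
That's the memo, the package, the report, and the voucher — 4 in all.

4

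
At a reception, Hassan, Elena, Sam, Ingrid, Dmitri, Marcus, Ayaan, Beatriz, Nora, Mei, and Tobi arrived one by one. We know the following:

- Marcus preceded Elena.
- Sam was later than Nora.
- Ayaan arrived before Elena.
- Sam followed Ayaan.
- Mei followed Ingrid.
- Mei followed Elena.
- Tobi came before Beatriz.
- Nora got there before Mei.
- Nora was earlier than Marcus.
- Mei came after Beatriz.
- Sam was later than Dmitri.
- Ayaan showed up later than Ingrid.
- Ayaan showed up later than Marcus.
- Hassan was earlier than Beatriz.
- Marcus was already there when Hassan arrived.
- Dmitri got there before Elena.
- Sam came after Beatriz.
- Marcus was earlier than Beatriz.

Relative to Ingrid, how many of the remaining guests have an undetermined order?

Forced after Ingrid: Ayaan, Elena, Mei, and Sam.
That leaves Beatriz, Dmitri, Hassan, Marcus, Nora, and Tobi with no forced order relative to Ingrid — 6.

6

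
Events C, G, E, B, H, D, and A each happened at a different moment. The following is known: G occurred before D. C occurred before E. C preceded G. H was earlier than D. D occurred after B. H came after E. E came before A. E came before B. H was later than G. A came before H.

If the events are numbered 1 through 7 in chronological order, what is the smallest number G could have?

2

C must come before G — 1 forced predecessor.
Nothing else is forced ahead of G, so its earliest slot is position 1 + 1 = 2.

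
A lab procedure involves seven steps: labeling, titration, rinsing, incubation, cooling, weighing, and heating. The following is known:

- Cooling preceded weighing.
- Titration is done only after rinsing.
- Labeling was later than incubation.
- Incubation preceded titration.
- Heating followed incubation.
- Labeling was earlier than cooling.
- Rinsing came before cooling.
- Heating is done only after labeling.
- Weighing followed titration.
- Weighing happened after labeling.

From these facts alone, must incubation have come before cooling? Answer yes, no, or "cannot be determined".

Chain the constraints: incubation → labeling → cooling. Each link is directly stated, so incubation comes before cooling.

yes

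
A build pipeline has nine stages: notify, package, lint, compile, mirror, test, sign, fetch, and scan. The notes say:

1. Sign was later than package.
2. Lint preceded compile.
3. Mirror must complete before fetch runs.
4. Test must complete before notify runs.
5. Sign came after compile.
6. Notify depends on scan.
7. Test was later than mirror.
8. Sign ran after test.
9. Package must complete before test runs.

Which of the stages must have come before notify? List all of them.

Directly stated before notify: scan and test.
Mirror reaches notify via mirror → test → notify.
Package reaches notify via package → test → notify.

mirror, package, scan, test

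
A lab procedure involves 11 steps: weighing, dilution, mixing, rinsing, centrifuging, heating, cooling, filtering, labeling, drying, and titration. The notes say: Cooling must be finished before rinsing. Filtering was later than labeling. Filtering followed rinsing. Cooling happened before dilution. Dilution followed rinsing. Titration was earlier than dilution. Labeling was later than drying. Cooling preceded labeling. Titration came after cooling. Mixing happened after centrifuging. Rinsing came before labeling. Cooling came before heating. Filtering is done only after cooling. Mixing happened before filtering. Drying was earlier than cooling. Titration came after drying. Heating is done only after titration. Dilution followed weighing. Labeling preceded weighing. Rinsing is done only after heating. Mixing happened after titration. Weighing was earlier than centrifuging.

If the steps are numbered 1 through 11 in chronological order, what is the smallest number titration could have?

3

Cooling and drying must both come before titration — 2 forced predecessors.
Nothing else is forced ahead of titration, so its earliest slot is position 2 + 1 = 3.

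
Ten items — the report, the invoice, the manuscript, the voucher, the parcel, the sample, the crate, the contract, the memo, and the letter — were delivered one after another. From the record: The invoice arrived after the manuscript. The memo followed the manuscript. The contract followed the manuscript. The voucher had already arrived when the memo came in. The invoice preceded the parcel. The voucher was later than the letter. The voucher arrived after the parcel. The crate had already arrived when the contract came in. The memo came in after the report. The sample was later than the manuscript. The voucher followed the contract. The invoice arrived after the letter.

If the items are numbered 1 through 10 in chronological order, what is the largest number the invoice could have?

7

The invoice must come before the memo, the parcel, and the voucher — 3 items forced after it.
Everything else can be placed before the invoice in some valid order, so the invoice can sit as late as position 10 − 3 = 7.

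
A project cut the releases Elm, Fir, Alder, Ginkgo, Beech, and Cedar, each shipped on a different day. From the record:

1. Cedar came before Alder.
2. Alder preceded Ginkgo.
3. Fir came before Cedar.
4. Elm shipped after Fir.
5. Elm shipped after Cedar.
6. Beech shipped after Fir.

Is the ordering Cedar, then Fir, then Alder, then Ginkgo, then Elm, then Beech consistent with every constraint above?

The constraints require Fir before Cedar, but in the proposed sequence Cedar appears ahead of Fir. That one violation is enough.

no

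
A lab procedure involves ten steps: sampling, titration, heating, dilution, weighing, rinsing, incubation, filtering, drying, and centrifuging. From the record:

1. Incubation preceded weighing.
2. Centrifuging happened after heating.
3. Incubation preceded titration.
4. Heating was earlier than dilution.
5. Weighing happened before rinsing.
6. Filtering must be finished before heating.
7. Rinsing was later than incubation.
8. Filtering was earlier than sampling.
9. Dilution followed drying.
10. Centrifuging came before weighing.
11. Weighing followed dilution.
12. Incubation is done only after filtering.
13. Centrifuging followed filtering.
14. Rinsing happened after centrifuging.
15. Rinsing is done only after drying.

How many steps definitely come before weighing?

Directly stated before weighing: centrifuging, dilution, and incubation.
Drying reaches weighing via drying → dilution → weighing.
Filtering reaches weighing via filtering → incubation → weighing.
Heating reaches weighing via heating → centrifuging → weighing.
No chain forces rinsing (or any of the others) ahead of weighing.
That's centrifuging, dilution, drying, filtering, heating, and incubation — 6 in all.

6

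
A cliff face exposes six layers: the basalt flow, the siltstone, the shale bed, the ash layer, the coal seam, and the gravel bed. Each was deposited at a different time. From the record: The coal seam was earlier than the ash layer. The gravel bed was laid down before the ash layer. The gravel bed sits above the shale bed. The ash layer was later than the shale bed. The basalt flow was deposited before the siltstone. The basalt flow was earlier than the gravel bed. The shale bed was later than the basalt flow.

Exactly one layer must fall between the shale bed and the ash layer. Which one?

the gravel bed

Tracing the constraints gives the shale bed → the gravel bed → the ash layer, so the gravel bed sits after the shale bed and before the ash layer.
No other layer is forced both after the shale bed and before the ash layer.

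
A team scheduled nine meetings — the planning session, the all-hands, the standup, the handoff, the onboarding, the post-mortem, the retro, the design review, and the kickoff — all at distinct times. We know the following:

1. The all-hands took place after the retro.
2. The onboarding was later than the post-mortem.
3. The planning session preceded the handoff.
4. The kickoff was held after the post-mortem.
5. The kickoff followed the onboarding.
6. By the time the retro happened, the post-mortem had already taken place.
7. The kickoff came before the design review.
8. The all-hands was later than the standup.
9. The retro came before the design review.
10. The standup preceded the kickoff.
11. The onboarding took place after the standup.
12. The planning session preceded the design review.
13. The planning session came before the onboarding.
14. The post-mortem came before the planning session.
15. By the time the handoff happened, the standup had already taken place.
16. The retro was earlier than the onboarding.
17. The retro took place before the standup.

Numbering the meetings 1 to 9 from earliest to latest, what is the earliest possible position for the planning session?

The post-mortem must come before the planning session — 1 forced predecessor.
Nothing else is forced ahead of the planning session, so its earliest slot is position 1 + 1 = 2.

2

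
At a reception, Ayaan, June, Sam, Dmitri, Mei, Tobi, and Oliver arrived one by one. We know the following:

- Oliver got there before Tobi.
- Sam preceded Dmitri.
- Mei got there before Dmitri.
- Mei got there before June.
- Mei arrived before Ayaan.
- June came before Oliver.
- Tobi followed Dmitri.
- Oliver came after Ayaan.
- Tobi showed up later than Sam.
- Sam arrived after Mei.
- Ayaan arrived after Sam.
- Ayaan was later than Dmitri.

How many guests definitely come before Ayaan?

3

Directly stated before Ayaan: Dmitri, Mei, and Sam.
No chain forces June (or any of the others) ahead of Ayaan.
That's Dmitri, Mei, and Sam — 3 in all.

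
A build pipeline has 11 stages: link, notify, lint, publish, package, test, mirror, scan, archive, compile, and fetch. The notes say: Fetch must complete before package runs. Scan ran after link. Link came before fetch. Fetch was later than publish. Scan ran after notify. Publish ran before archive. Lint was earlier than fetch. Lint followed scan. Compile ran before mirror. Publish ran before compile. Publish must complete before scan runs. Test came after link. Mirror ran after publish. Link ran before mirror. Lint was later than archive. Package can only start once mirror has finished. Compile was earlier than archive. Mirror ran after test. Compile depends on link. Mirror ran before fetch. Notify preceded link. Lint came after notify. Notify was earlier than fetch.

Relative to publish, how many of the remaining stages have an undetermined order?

Forced after publish: archive, compile, fetch, lint, mirror, package, and scan.
That leaves link, notify, and test with no forced order relative to publish — 3.

3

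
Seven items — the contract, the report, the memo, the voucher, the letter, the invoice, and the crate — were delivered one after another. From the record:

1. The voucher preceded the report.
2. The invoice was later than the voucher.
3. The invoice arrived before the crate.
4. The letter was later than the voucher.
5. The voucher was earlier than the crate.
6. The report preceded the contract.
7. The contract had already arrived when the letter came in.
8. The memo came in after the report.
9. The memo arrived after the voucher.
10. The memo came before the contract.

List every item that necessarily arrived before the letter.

the contract, the memo, the report, the voucher

Directly stated before the letter: the contract and the voucher.
The memo reaches the letter via the memo → the contract → the letter.
The report reaches the letter via the report → the contract → the letter.
No chain forces the crate (or any of the others) ahead of the letter.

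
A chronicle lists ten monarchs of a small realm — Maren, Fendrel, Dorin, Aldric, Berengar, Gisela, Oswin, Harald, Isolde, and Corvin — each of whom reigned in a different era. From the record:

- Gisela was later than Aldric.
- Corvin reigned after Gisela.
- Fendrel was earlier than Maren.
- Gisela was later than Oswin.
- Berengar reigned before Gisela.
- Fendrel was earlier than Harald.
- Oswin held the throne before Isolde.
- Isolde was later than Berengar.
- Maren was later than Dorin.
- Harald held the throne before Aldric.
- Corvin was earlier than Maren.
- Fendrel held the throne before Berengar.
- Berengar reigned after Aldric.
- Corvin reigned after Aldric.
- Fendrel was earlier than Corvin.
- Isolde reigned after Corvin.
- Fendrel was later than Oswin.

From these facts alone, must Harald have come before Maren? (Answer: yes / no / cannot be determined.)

yes

Chain the constraints: Harald → Aldric → Corvin → Maren. Each link is directly stated, so Harald comes before Maren.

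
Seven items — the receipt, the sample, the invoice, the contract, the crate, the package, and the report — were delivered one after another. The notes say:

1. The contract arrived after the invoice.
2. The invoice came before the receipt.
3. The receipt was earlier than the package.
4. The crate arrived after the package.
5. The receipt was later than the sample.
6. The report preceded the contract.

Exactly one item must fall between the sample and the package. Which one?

the receipt

Tracing the constraints gives the sample → the receipt → the package, so the receipt sits after the sample and before the package.
No other item is forced both after the sample and before the package.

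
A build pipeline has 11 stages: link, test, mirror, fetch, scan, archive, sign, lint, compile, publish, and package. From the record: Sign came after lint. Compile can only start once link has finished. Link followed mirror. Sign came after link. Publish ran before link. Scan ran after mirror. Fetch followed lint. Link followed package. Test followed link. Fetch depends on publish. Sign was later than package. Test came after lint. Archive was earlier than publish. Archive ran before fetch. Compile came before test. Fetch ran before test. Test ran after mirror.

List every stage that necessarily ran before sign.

archive, link, lint, mirror, package, publish

Directly stated before sign: link, lint, and package.
Archive reaches sign via archive → publish → link → sign.
Mirror reaches sign via mirror → link → sign.
Publish reaches sign via publish → link → sign.
No chain forces scan (or any of the others) ahead of sign.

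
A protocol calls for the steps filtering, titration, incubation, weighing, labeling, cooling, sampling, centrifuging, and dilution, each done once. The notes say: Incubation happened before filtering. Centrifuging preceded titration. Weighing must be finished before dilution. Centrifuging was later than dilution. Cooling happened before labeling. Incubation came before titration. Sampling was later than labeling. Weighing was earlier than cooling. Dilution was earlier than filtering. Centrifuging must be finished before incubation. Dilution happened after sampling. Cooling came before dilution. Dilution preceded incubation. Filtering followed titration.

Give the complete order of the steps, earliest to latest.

weighing, cooling, labeling, sampling, dilution, centrifuging, incubation, titration, filtering

The constraints fix every adjacent pair, so only one ordering works:
weighing → cooling → labeling → sampling → dilution → centrifuging → incubation → titration → filtering.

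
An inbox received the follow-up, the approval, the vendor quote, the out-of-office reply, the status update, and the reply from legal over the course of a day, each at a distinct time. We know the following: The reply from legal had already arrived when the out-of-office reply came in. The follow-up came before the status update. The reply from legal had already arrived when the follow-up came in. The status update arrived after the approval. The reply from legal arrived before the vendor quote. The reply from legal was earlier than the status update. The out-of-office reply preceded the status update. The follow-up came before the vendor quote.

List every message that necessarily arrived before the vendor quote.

the follow-up, the reply from legal

Directly stated before the vendor quote: the follow-up and the reply from legal.
No chain forces the approval (or any of the others) ahead of the vendor quote.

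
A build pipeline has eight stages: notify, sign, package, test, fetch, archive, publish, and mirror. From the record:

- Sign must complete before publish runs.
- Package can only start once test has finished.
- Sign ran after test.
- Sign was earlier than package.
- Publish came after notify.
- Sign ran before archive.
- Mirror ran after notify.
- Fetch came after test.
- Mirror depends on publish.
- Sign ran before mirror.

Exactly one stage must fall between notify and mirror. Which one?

Tracing the constraints gives notify → publish → mirror, so publish sits after notify and before mirror.
No other stage is forced both after notify and before mirror.

publish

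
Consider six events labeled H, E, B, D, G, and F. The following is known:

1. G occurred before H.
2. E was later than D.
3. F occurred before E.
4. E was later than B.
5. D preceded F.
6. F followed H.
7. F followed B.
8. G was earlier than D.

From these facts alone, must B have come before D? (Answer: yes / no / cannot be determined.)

cannot be determined

No chain of stated constraints runs from B to D, and none runs from D to B either.
So the relative order of B and D is not fixed by the given facts.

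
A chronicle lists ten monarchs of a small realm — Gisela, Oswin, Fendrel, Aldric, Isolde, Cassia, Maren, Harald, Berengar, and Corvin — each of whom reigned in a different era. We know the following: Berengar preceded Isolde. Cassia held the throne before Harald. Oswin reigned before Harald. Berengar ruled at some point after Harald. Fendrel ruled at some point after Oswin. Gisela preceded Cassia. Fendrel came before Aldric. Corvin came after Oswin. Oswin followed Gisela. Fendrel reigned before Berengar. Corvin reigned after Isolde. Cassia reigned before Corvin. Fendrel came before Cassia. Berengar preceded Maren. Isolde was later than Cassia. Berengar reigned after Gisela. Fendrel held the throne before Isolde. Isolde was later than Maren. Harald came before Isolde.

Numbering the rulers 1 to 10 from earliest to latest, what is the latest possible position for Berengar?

7

Berengar must come before Corvin, Isolde, and Maren — 3 rulers forced after them.
Everything else can be placed before Berengar in some valid order, so Berengar can sit as late as position 10 − 3 = 7.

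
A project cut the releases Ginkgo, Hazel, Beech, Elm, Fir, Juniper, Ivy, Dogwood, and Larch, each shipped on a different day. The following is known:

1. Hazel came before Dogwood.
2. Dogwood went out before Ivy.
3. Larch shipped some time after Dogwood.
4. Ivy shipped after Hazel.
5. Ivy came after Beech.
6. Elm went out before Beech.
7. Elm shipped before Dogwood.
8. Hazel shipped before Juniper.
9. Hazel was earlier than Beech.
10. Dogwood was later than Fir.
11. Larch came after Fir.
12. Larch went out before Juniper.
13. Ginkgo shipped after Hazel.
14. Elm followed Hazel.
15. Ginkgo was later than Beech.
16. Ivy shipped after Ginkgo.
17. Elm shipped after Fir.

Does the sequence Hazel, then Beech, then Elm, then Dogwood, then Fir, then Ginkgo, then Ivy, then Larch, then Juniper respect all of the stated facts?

no

The constraints require Elm before Beech, but in the proposed sequence Beech appears ahead of Elm. That one violation is enough.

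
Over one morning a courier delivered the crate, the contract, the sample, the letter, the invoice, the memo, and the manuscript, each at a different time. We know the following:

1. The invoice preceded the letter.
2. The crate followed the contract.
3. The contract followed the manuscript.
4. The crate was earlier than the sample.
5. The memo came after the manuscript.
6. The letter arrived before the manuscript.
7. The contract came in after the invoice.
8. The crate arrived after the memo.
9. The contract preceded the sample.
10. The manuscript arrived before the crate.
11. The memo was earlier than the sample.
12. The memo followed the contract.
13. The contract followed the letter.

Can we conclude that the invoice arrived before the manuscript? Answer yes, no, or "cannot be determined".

Chain the constraints: the invoice → the letter → the manuscript. Each link is directly stated, so the invoice comes before the manuscript.

yes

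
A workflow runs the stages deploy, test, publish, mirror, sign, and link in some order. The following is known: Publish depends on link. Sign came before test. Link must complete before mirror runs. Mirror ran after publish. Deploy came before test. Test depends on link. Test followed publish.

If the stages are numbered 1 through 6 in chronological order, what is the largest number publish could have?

4

Publish must come before mirror and test — 2 stages forced after it.
Everything else can be placed before publish in some valid order, so publish can sit as late as position 6 − 2 = 4.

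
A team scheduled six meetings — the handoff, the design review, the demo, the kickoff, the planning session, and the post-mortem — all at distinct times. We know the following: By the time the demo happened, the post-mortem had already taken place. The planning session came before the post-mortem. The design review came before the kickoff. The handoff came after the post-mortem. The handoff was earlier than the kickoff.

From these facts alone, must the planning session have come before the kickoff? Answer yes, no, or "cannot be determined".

yes

Chain the constraints: the planning session → the post-mortem → the handoff → the kickoff. Each link is directly stated, so the planning session comes before the kickoff.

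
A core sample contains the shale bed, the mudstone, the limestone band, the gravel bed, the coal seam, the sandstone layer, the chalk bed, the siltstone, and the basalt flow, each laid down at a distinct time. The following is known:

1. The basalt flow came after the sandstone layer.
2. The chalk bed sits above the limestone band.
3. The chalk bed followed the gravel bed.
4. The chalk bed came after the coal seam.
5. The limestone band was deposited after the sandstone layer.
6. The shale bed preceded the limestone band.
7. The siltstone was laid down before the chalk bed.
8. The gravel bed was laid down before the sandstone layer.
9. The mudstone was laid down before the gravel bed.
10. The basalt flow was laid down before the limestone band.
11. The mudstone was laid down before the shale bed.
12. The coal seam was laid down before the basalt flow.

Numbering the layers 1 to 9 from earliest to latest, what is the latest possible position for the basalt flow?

7

The basalt flow must come before the chalk bed and the limestone band — 2 layers forced after it.
Everything else can be placed before the basalt flow in some valid order, so the basalt flow can sit as late as position 9 − 2 = 7.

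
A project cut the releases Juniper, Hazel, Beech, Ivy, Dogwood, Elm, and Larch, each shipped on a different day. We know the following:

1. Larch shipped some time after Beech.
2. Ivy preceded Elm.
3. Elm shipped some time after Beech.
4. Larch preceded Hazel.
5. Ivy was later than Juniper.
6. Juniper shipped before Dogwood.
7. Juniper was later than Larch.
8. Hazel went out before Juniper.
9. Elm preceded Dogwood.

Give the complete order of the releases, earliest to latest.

Beech, Larch, Hazel, Juniper, Ivy, Elm, Dogwood

The constraints fix every adjacent pair, so only one ordering works:
Beech → Larch → Hazel → Juniper → Ivy → Elm → Dogwood.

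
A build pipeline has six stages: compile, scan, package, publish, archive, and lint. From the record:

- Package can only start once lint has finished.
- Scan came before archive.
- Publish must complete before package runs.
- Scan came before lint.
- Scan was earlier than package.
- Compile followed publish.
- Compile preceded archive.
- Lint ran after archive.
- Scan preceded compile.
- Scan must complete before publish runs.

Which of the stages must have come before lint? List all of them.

archive, compile, publish, scan

Directly stated before lint: archive and scan.
Compile reaches lint via compile → archive → lint.
Publish reaches lint via publish → compile → archive → lint.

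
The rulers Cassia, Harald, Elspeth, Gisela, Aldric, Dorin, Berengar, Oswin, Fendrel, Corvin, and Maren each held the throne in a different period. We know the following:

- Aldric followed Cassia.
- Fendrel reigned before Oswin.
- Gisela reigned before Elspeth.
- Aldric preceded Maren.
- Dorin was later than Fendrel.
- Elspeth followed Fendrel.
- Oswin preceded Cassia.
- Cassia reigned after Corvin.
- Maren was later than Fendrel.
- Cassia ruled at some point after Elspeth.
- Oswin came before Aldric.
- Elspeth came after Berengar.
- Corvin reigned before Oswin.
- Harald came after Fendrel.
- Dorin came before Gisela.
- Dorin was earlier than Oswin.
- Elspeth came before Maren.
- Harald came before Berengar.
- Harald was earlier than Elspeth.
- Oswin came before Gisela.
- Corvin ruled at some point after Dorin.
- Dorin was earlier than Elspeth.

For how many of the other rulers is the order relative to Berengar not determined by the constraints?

4

Forced before Berengar: Fendrel and Harald; forced after Berengar: Aldric, Cassia, Elspeth, and Maren.
That leaves Corvin, Dorin, Gisela, and Oswin with no forced order relative to Berengar — 4.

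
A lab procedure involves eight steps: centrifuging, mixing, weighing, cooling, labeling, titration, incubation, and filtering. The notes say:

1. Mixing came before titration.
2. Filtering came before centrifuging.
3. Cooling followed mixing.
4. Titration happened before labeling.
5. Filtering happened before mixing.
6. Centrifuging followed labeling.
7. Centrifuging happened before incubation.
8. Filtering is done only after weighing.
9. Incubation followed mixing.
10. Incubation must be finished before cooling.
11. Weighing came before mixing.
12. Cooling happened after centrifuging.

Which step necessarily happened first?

weighing

Weighing has a chain of constraints placing it before every other step, so weighing must be first.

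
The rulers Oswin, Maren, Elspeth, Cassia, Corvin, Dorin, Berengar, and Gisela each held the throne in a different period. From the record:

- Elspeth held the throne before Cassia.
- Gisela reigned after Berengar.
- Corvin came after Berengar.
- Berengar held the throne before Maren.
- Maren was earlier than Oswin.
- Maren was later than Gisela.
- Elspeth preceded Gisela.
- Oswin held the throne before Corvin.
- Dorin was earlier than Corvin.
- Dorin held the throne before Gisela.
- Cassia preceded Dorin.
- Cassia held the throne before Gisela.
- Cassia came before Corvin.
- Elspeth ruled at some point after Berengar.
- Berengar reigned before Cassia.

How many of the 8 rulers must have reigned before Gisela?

Directly stated before Gisela: Berengar, Cassia, Dorin, and Elspeth.
That's Berengar, Cassia, Dorin, and Elspeth — 4 in all.

4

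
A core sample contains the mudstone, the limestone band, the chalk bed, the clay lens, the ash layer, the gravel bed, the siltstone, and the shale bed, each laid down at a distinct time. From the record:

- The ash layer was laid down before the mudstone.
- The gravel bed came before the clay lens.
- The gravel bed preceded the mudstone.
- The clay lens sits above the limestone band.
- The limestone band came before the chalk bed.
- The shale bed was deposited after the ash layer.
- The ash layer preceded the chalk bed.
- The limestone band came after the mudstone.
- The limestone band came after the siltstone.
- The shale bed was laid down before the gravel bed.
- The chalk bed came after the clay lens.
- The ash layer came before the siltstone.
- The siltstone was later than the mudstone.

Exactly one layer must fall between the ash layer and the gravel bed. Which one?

the shale bed

Tracing the constraints gives the ash layer → the shale bed → the gravel bed, so the shale bed sits after the ash layer and before the gravel bed.
No other layer is forced both after the ash layer and before the gravel bed.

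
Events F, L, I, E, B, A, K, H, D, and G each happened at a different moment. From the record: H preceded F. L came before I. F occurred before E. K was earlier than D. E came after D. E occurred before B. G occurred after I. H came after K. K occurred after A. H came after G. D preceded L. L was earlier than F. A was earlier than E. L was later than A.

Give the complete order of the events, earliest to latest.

The constraints fix every adjacent pair, so only one ordering works:
A → K → D → L → I → G → H → F → E → B.

A, K, D, L, I, G, H, F, E, B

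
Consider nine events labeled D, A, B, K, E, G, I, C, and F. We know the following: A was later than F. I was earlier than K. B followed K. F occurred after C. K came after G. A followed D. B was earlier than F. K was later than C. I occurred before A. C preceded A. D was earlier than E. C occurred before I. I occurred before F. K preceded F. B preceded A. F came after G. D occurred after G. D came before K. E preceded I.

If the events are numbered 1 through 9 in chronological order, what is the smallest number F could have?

B, C, D, E, G, I, and K must all come before F — 7 forced predecessors.
Nothing else is forced ahead of F, so its earliest slot is position 7 + 1 = 8.

8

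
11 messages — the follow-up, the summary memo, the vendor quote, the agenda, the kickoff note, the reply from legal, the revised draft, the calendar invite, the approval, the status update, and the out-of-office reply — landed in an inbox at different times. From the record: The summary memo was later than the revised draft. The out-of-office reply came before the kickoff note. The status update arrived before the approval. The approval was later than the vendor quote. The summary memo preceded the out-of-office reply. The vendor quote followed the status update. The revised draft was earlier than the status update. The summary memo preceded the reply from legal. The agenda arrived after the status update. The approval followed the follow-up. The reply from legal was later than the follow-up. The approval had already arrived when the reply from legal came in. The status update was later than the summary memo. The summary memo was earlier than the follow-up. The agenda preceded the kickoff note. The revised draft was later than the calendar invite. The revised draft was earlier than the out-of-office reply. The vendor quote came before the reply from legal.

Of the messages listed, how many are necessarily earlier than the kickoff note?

Directly stated before the kickoff note: the agenda and the out-of-office reply.
The calendar invite reaches the kickoff note via the calendar invite → the revised draft → the out-of-office reply → the kickoff note.
The revised draft reaches the kickoff note via the revised draft → the out-of-office reply → the kickoff note.
The status update reaches the kickoff note via the status update → the agenda → the kickoff note.
Likewise the summary memo reaches the kickoff note by chaining the stated constraints.
That's the agenda, the calendar invite, the out-of-office reply, the revised draft, the status update, and the summary memo — 6 in all.

6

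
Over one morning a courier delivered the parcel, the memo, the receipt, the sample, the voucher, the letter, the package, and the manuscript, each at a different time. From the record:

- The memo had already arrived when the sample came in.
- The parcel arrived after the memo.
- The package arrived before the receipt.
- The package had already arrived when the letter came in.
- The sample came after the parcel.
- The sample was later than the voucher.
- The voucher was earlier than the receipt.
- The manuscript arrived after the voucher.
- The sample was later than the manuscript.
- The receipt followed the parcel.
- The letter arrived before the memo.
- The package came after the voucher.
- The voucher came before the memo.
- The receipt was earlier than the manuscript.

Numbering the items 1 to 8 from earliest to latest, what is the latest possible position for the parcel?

The parcel must come before the manuscript, the receipt, and the sample — 3 items forced after it.
Everything else can be placed before the parcel in some valid order, so the parcel can sit as late as position 8 − 3 = 5.

5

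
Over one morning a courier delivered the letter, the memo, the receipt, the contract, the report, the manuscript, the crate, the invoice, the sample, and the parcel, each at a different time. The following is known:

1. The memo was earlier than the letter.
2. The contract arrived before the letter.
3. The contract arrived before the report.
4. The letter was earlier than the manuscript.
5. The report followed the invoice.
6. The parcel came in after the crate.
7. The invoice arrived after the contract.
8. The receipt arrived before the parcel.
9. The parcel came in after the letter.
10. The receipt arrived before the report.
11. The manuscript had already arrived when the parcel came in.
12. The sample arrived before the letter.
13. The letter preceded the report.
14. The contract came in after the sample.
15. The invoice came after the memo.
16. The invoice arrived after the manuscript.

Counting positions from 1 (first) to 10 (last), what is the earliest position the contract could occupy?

The sample must come before the contract — 1 forced predecessor.
Nothing else is forced ahead of the contract, so its earliest slot is position 1 + 1 = 2.

2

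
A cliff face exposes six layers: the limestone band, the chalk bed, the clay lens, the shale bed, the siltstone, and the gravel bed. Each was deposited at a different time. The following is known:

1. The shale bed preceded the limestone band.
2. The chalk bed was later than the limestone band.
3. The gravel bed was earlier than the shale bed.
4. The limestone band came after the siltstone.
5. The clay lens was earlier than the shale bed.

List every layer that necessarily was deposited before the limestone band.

Directly stated before the limestone band: the shale bed and the siltstone.
The clay lens reaches the limestone band via the clay lens → the shale bed → the limestone band.
The gravel bed reaches the limestone band via the gravel bed → the shale bed → the limestone band.

the clay lens, the gravel bed, the shale bed, the siltstone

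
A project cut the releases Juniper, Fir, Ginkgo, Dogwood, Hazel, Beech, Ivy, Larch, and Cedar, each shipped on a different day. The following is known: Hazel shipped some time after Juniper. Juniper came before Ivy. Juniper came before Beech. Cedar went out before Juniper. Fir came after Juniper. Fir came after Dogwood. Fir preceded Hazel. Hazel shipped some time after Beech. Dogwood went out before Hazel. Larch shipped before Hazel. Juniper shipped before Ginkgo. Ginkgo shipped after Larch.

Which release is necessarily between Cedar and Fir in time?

Tracing the constraints gives Cedar → Juniper → Fir, so Juniper sits after Cedar and before Fir.
No other release is forced both after Cedar and before Fir.

Juniper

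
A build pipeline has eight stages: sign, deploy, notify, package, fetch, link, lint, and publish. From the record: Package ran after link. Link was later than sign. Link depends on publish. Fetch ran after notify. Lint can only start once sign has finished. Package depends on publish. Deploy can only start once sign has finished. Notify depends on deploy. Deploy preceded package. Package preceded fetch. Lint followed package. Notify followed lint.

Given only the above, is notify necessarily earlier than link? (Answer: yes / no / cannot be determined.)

Tracing the constraints gives link → package → lint → notify, so link must come before notify.
That means notify cannot be before link.

no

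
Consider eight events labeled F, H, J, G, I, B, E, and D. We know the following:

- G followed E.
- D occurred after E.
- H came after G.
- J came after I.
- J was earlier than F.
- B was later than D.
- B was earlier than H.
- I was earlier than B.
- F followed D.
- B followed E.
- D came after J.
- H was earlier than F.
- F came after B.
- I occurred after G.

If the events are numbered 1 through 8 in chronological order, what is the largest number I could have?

I must come before B, D, F, H, and J — 5 events forced after it.
Everything else can be placed before I in some valid order, so I can sit as late as position 8 − 5 = 3.

3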